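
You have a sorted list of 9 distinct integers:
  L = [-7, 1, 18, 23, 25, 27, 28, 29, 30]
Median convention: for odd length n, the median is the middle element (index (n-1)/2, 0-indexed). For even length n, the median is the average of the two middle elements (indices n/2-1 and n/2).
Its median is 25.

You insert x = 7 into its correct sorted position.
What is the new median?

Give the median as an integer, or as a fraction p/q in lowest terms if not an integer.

Answer: 24

Derivation:
Old list (sorted, length 9): [-7, 1, 18, 23, 25, 27, 28, 29, 30]
Old median = 25
Insert x = 7
Old length odd (9). Middle was index 4 = 25.
New length even (10). New median = avg of two middle elements.
x = 7: 2 elements are < x, 7 elements are > x.
New sorted list: [-7, 1, 7, 18, 23, 25, 27, 28, 29, 30]
New median = 24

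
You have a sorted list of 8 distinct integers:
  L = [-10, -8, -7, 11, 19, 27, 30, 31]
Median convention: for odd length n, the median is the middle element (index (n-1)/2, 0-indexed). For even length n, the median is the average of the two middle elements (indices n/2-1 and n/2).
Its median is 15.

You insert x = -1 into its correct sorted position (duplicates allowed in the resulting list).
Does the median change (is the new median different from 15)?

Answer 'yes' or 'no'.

Answer: yes

Derivation:
Old median = 15
Insert x = -1
New median = 11
Changed? yes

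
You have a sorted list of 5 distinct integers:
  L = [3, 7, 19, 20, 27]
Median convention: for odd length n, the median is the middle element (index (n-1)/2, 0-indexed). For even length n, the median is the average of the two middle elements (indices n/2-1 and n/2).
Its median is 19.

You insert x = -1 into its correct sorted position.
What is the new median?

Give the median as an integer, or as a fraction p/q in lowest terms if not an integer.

Answer: 13

Derivation:
Old list (sorted, length 5): [3, 7, 19, 20, 27]
Old median = 19
Insert x = -1
Old length odd (5). Middle was index 2 = 19.
New length even (6). New median = avg of two middle elements.
x = -1: 0 elements are < x, 5 elements are > x.
New sorted list: [-1, 3, 7, 19, 20, 27]
New median = 13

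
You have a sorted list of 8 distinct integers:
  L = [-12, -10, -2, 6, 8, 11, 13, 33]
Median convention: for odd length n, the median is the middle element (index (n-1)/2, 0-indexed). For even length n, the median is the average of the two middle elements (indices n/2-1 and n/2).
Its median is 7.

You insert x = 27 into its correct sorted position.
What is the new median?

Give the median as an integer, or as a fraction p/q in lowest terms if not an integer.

Old list (sorted, length 8): [-12, -10, -2, 6, 8, 11, 13, 33]
Old median = 7
Insert x = 27
Old length even (8). Middle pair: indices 3,4 = 6,8.
New length odd (9). New median = single middle element.
x = 27: 7 elements are < x, 1 elements are > x.
New sorted list: [-12, -10, -2, 6, 8, 11, 13, 27, 33]
New median = 8

Answer: 8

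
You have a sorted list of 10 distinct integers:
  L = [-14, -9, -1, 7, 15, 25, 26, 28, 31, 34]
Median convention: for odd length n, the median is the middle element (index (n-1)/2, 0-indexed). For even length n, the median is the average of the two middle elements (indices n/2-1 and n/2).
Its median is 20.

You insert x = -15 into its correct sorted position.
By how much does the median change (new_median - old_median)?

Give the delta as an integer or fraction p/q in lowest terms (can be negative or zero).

Old median = 20
After inserting x = -15: new sorted = [-15, -14, -9, -1, 7, 15, 25, 26, 28, 31, 34]
New median = 15
Delta = 15 - 20 = -5

Answer: -5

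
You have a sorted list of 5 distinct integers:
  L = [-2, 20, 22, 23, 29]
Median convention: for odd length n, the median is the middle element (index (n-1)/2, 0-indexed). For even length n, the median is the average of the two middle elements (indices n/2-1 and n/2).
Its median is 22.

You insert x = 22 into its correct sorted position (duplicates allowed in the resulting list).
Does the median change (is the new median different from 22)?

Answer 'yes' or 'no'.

Answer: no

Derivation:
Old median = 22
Insert x = 22
New median = 22
Changed? no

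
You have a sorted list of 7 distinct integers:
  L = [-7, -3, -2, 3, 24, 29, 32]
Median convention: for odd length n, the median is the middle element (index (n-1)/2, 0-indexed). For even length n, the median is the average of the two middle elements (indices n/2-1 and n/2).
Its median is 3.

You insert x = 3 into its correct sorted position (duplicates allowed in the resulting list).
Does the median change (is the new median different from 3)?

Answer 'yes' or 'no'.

Old median = 3
Insert x = 3
New median = 3
Changed? no

Answer: no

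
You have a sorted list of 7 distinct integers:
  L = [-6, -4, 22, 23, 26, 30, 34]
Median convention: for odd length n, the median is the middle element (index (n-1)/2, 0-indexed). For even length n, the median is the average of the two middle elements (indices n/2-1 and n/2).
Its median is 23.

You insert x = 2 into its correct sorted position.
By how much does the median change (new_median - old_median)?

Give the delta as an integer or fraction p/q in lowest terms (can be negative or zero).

Old median = 23
After inserting x = 2: new sorted = [-6, -4, 2, 22, 23, 26, 30, 34]
New median = 45/2
Delta = 45/2 - 23 = -1/2

Answer: -1/2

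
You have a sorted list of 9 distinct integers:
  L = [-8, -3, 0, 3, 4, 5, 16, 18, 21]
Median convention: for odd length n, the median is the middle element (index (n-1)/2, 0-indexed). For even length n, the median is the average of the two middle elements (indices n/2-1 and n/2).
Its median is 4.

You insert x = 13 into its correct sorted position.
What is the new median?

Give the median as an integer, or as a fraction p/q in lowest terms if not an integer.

Answer: 9/2

Derivation:
Old list (sorted, length 9): [-8, -3, 0, 3, 4, 5, 16, 18, 21]
Old median = 4
Insert x = 13
Old length odd (9). Middle was index 4 = 4.
New length even (10). New median = avg of two middle elements.
x = 13: 6 elements are < x, 3 elements are > x.
New sorted list: [-8, -3, 0, 3, 4, 5, 13, 16, 18, 21]
New median = 9/2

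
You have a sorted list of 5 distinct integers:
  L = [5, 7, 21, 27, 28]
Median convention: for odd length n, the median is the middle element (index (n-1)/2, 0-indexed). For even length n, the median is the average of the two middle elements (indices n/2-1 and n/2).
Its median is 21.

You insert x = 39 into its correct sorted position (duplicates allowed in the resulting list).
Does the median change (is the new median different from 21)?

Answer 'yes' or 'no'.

Old median = 21
Insert x = 39
New median = 24
Changed? yes

Answer: yes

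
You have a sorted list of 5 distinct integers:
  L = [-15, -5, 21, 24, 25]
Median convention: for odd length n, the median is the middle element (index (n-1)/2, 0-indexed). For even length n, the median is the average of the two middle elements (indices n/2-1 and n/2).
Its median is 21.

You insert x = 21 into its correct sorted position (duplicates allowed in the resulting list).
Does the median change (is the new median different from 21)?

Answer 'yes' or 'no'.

Answer: no

Derivation:
Old median = 21
Insert x = 21
New median = 21
Changed? no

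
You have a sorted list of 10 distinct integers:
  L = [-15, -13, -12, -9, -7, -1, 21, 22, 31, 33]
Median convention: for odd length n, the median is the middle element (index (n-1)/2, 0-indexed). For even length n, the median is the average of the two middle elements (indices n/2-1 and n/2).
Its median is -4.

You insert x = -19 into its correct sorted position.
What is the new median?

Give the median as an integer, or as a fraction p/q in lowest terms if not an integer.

Answer: -7

Derivation:
Old list (sorted, length 10): [-15, -13, -12, -9, -7, -1, 21, 22, 31, 33]
Old median = -4
Insert x = -19
Old length even (10). Middle pair: indices 4,5 = -7,-1.
New length odd (11). New median = single middle element.
x = -19: 0 elements are < x, 10 elements are > x.
New sorted list: [-19, -15, -13, -12, -9, -7, -1, 21, 22, 31, 33]
New median = -7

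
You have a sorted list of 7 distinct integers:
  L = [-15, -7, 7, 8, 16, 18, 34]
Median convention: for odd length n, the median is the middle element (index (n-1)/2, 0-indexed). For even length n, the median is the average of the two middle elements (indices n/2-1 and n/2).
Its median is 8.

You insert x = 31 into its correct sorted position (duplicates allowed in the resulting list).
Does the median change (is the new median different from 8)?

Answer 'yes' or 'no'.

Old median = 8
Insert x = 31
New median = 12
Changed? yes

Answer: yes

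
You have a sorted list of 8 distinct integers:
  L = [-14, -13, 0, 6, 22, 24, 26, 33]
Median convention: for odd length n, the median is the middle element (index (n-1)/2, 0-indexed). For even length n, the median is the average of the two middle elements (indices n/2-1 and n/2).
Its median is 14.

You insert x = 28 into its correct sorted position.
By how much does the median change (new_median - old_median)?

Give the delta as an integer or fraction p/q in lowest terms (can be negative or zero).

Old median = 14
After inserting x = 28: new sorted = [-14, -13, 0, 6, 22, 24, 26, 28, 33]
New median = 22
Delta = 22 - 14 = 8

Answer: 8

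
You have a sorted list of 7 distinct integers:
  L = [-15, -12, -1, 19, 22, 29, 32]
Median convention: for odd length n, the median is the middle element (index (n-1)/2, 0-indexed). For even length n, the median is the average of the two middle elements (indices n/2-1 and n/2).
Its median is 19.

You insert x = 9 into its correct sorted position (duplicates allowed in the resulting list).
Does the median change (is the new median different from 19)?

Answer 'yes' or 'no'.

Old median = 19
Insert x = 9
New median = 14
Changed? yes

Answer: yes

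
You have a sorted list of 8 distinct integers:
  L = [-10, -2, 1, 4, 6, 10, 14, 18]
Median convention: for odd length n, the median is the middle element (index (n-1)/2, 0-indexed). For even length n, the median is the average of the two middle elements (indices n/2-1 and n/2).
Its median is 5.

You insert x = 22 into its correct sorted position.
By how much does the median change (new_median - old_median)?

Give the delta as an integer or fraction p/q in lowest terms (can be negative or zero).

Old median = 5
After inserting x = 22: new sorted = [-10, -2, 1, 4, 6, 10, 14, 18, 22]
New median = 6
Delta = 6 - 5 = 1

Answer: 1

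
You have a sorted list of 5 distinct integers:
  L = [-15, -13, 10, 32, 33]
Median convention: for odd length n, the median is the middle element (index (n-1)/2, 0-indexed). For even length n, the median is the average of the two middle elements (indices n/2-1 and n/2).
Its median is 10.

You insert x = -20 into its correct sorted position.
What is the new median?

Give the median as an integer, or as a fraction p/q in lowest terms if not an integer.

Old list (sorted, length 5): [-15, -13, 10, 32, 33]
Old median = 10
Insert x = -20
Old length odd (5). Middle was index 2 = 10.
New length even (6). New median = avg of two middle elements.
x = -20: 0 elements are < x, 5 elements are > x.
New sorted list: [-20, -15, -13, 10, 32, 33]
New median = -3/2

Answer: -3/2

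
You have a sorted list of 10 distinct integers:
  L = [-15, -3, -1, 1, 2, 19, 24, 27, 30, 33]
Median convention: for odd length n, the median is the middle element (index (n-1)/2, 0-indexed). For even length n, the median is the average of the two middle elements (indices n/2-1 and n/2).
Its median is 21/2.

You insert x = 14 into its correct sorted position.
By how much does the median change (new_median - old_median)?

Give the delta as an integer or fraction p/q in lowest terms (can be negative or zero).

Old median = 21/2
After inserting x = 14: new sorted = [-15, -3, -1, 1, 2, 14, 19, 24, 27, 30, 33]
New median = 14
Delta = 14 - 21/2 = 7/2

Answer: 7/2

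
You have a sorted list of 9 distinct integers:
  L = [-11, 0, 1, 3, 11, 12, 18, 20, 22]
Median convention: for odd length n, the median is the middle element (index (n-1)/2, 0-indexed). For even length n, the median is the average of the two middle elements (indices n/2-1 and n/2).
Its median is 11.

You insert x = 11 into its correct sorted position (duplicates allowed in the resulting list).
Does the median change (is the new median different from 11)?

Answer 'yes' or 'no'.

Answer: no

Derivation:
Old median = 11
Insert x = 11
New median = 11
Changed? no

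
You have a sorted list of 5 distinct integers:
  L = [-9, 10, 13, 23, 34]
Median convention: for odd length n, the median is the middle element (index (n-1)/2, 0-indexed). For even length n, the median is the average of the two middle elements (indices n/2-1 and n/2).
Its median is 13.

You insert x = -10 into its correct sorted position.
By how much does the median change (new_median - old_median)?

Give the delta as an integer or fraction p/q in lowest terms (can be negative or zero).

Old median = 13
After inserting x = -10: new sorted = [-10, -9, 10, 13, 23, 34]
New median = 23/2
Delta = 23/2 - 13 = -3/2

Answer: -3/2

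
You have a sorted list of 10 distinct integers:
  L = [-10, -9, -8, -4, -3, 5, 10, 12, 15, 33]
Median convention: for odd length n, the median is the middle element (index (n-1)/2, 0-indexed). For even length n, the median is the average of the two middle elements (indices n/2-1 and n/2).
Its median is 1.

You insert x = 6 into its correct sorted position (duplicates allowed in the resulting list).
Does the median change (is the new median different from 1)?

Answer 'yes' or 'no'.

Old median = 1
Insert x = 6
New median = 5
Changed? yes

Answer: yes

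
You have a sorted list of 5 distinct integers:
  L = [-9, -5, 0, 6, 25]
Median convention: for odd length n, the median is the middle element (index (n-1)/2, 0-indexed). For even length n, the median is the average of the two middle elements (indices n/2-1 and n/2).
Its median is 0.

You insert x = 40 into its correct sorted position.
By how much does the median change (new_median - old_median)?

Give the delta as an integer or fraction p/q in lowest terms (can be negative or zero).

Answer: 3

Derivation:
Old median = 0
After inserting x = 40: new sorted = [-9, -5, 0, 6, 25, 40]
New median = 3
Delta = 3 - 0 = 3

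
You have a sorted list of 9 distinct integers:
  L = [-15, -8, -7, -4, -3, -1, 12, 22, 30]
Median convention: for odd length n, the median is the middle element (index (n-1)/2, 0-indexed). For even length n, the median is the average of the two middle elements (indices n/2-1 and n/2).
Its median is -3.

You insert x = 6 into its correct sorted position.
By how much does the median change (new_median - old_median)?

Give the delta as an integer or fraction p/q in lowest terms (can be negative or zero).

Answer: 1

Derivation:
Old median = -3
After inserting x = 6: new sorted = [-15, -8, -7, -4, -3, -1, 6, 12, 22, 30]
New median = -2
Delta = -2 - -3 = 1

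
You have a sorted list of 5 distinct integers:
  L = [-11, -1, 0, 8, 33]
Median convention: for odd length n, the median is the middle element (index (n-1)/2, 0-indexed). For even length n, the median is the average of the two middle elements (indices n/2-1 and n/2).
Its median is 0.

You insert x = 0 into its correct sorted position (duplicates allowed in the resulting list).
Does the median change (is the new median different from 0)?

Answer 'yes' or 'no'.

Old median = 0
Insert x = 0
New median = 0
Changed? no

Answer: no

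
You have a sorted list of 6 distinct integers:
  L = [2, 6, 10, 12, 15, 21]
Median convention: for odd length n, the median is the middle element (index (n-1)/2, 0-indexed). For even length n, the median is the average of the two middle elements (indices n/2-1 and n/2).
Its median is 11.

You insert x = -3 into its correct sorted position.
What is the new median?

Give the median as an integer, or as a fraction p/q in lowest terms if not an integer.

Old list (sorted, length 6): [2, 6, 10, 12, 15, 21]
Old median = 11
Insert x = -3
Old length even (6). Middle pair: indices 2,3 = 10,12.
New length odd (7). New median = single middle element.
x = -3: 0 elements are < x, 6 elements are > x.
New sorted list: [-3, 2, 6, 10, 12, 15, 21]
New median = 10

Answer: 10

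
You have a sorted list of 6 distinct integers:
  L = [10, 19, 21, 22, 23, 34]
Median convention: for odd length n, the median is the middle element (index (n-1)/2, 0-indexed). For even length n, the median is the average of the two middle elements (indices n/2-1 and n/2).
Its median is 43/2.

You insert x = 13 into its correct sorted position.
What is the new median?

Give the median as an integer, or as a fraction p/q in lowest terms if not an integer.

Old list (sorted, length 6): [10, 19, 21, 22, 23, 34]
Old median = 43/2
Insert x = 13
Old length even (6). Middle pair: indices 2,3 = 21,22.
New length odd (7). New median = single middle element.
x = 13: 1 elements are < x, 5 elements are > x.
New sorted list: [10, 13, 19, 21, 22, 23, 34]
New median = 21

Answer: 21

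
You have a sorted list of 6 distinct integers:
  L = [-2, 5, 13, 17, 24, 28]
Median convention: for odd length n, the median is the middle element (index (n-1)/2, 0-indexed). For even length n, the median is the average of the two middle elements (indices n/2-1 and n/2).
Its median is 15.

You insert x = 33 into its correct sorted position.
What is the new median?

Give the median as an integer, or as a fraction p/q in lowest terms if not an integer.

Old list (sorted, length 6): [-2, 5, 13, 17, 24, 28]
Old median = 15
Insert x = 33
Old length even (6). Middle pair: indices 2,3 = 13,17.
New length odd (7). New median = single middle element.
x = 33: 6 elements are < x, 0 elements are > x.
New sorted list: [-2, 5, 13, 17, 24, 28, 33]
New median = 17

Answer: 17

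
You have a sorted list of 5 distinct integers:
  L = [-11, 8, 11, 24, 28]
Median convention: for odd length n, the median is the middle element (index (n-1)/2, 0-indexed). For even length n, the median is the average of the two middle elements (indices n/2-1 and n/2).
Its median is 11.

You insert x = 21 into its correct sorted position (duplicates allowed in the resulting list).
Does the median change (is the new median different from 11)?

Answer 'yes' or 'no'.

Old median = 11
Insert x = 21
New median = 16
Changed? yes

Answer: yes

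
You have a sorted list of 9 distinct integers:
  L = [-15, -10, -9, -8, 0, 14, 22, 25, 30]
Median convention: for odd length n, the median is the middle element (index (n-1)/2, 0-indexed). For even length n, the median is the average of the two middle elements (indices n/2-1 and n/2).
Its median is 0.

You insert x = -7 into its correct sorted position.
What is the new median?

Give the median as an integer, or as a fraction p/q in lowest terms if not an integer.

Answer: -7/2

Derivation:
Old list (sorted, length 9): [-15, -10, -9, -8, 0, 14, 22, 25, 30]
Old median = 0
Insert x = -7
Old length odd (9). Middle was index 4 = 0.
New length even (10). New median = avg of two middle elements.
x = -7: 4 elements are < x, 5 elements are > x.
New sorted list: [-15, -10, -9, -8, -7, 0, 14, 22, 25, 30]
New median = -7/2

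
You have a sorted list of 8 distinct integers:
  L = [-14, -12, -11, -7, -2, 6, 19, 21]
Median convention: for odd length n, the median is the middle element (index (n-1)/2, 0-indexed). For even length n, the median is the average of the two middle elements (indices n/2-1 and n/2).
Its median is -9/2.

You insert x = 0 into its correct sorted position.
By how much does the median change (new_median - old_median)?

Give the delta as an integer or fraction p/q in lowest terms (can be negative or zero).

Old median = -9/2
After inserting x = 0: new sorted = [-14, -12, -11, -7, -2, 0, 6, 19, 21]
New median = -2
Delta = -2 - -9/2 = 5/2

Answer: 5/2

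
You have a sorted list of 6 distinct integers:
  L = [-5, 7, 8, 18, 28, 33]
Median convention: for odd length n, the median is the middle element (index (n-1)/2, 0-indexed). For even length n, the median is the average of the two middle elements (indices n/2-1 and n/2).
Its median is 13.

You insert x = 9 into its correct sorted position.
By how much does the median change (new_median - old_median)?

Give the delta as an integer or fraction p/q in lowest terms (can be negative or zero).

Old median = 13
After inserting x = 9: new sorted = [-5, 7, 8, 9, 18, 28, 33]
New median = 9
Delta = 9 - 13 = -4

Answer: -4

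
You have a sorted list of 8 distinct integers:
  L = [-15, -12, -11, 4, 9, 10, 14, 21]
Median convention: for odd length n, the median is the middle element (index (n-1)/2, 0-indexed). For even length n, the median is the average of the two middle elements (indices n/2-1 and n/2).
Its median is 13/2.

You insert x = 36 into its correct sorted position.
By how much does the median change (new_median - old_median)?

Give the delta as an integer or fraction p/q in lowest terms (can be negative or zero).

Old median = 13/2
After inserting x = 36: new sorted = [-15, -12, -11, 4, 9, 10, 14, 21, 36]
New median = 9
Delta = 9 - 13/2 = 5/2

Answer: 5/2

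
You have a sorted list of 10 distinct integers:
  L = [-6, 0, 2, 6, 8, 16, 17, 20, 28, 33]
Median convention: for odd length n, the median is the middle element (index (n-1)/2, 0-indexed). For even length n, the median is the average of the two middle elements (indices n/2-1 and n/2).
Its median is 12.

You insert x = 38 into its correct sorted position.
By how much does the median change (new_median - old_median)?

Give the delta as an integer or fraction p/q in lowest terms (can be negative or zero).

Old median = 12
After inserting x = 38: new sorted = [-6, 0, 2, 6, 8, 16, 17, 20, 28, 33, 38]
New median = 16
Delta = 16 - 12 = 4

Answer: 4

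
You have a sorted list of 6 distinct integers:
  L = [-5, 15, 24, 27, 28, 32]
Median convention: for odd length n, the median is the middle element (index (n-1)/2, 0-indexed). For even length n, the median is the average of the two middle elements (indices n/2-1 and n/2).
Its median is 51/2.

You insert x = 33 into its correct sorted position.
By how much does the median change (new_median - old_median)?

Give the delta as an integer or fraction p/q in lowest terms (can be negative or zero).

Answer: 3/2

Derivation:
Old median = 51/2
After inserting x = 33: new sorted = [-5, 15, 24, 27, 28, 32, 33]
New median = 27
Delta = 27 - 51/2 = 3/2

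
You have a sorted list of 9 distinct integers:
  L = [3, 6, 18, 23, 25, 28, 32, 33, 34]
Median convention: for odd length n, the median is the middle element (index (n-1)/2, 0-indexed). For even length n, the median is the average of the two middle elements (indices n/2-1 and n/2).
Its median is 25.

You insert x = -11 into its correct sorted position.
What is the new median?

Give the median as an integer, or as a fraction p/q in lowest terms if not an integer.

Answer: 24

Derivation:
Old list (sorted, length 9): [3, 6, 18, 23, 25, 28, 32, 33, 34]
Old median = 25
Insert x = -11
Old length odd (9). Middle was index 4 = 25.
New length even (10). New median = avg of two middle elements.
x = -11: 0 elements are < x, 9 elements are > x.
New sorted list: [-11, 3, 6, 18, 23, 25, 28, 32, 33, 34]
New median = 24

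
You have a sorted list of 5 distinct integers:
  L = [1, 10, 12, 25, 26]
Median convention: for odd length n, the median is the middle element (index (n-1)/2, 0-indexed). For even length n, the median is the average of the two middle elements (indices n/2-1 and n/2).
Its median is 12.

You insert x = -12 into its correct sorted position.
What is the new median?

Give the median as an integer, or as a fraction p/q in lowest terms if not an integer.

Old list (sorted, length 5): [1, 10, 12, 25, 26]
Old median = 12
Insert x = -12
Old length odd (5). Middle was index 2 = 12.
New length even (6). New median = avg of two middle elements.
x = -12: 0 elements are < x, 5 elements are > x.
New sorted list: [-12, 1, 10, 12, 25, 26]
New median = 11

Answer: 11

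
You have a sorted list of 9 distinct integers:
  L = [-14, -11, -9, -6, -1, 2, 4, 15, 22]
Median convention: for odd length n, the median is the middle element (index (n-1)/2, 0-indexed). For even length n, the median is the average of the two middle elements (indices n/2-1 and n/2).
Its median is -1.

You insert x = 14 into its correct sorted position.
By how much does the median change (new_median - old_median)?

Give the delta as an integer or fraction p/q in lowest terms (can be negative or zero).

Old median = -1
After inserting x = 14: new sorted = [-14, -11, -9, -6, -1, 2, 4, 14, 15, 22]
New median = 1/2
Delta = 1/2 - -1 = 3/2

Answer: 3/2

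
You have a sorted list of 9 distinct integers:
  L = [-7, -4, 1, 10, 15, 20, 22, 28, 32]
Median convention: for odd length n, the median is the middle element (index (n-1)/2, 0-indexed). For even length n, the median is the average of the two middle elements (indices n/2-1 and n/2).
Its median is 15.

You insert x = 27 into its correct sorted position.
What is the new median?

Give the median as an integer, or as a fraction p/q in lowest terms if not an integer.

Old list (sorted, length 9): [-7, -4, 1, 10, 15, 20, 22, 28, 32]
Old median = 15
Insert x = 27
Old length odd (9). Middle was index 4 = 15.
New length even (10). New median = avg of two middle elements.
x = 27: 7 elements are < x, 2 elements are > x.
New sorted list: [-7, -4, 1, 10, 15, 20, 22, 27, 28, 32]
New median = 35/2

Answer: 35/2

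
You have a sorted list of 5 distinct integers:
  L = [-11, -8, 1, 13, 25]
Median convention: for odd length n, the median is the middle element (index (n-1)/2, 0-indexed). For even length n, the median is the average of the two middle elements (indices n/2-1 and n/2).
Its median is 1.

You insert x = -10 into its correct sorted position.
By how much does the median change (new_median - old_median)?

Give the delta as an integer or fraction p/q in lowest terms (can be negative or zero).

Old median = 1
After inserting x = -10: new sorted = [-11, -10, -8, 1, 13, 25]
New median = -7/2
Delta = -7/2 - 1 = -9/2

Answer: -9/2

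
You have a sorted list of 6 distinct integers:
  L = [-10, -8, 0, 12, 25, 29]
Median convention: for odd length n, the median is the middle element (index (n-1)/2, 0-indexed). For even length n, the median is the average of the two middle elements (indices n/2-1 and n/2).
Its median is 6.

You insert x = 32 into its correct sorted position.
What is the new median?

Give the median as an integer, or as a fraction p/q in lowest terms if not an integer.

Old list (sorted, length 6): [-10, -8, 0, 12, 25, 29]
Old median = 6
Insert x = 32
Old length even (6). Middle pair: indices 2,3 = 0,12.
New length odd (7). New median = single middle element.
x = 32: 6 elements are < x, 0 elements are > x.
New sorted list: [-10, -8, 0, 12, 25, 29, 32]
New median = 12

Answer: 12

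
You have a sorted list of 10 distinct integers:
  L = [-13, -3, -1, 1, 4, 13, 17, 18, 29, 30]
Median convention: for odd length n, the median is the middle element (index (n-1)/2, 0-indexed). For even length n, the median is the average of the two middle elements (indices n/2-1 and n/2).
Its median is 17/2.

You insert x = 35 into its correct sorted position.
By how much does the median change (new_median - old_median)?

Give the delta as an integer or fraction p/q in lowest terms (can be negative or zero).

Answer: 9/2

Derivation:
Old median = 17/2
After inserting x = 35: new sorted = [-13, -3, -1, 1, 4, 13, 17, 18, 29, 30, 35]
New median = 13
Delta = 13 - 17/2 = 9/2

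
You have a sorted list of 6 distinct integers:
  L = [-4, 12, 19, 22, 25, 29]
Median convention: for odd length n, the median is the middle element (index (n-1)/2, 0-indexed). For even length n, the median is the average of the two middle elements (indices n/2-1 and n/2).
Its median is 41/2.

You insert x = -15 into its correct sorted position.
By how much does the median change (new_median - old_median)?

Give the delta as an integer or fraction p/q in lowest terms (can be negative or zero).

Answer: -3/2

Derivation:
Old median = 41/2
After inserting x = -15: new sorted = [-15, -4, 12, 19, 22, 25, 29]
New median = 19
Delta = 19 - 41/2 = -3/2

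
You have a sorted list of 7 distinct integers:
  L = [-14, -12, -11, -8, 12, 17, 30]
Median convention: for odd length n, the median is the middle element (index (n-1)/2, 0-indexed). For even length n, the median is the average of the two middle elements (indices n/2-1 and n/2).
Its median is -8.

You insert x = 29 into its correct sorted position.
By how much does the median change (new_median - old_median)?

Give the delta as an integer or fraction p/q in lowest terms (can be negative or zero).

Old median = -8
After inserting x = 29: new sorted = [-14, -12, -11, -8, 12, 17, 29, 30]
New median = 2
Delta = 2 - -8 = 10

Answer: 10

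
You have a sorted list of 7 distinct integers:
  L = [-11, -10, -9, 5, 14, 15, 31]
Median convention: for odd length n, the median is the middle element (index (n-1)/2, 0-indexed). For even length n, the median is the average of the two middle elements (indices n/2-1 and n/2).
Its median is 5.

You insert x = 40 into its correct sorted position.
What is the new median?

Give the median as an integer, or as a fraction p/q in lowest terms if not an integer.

Old list (sorted, length 7): [-11, -10, -9, 5, 14, 15, 31]
Old median = 5
Insert x = 40
Old length odd (7). Middle was index 3 = 5.
New length even (8). New median = avg of two middle elements.
x = 40: 7 elements are < x, 0 elements are > x.
New sorted list: [-11, -10, -9, 5, 14, 15, 31, 40]
New median = 19/2

Answer: 19/2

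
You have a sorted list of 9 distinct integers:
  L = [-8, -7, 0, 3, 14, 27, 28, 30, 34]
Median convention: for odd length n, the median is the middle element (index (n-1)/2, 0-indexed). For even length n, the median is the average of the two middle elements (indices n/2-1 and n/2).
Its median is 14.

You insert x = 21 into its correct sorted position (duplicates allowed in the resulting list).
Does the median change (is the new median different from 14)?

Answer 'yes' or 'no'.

Answer: yes

Derivation:
Old median = 14
Insert x = 21
New median = 35/2
Changed? yes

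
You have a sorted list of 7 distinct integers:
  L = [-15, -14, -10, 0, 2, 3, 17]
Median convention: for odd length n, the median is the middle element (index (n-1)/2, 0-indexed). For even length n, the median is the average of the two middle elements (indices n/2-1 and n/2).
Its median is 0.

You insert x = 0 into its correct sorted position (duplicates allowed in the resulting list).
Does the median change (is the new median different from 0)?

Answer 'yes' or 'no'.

Old median = 0
Insert x = 0
New median = 0
Changed? no

Answer: no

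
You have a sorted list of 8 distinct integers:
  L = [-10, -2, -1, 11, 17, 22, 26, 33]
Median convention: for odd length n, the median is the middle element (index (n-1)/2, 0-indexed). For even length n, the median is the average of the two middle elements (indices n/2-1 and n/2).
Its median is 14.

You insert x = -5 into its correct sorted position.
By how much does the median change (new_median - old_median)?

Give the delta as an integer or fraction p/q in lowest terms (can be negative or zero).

Old median = 14
After inserting x = -5: new sorted = [-10, -5, -2, -1, 11, 17, 22, 26, 33]
New median = 11
Delta = 11 - 14 = -3

Answer: -3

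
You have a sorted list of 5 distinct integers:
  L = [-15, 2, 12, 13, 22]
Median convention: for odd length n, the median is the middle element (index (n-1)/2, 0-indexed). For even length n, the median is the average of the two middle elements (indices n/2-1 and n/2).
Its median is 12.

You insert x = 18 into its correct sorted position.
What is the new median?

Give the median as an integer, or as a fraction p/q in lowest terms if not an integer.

Old list (sorted, length 5): [-15, 2, 12, 13, 22]
Old median = 12
Insert x = 18
Old length odd (5). Middle was index 2 = 12.
New length even (6). New median = avg of two middle elements.
x = 18: 4 elements are < x, 1 elements are > x.
New sorted list: [-15, 2, 12, 13, 18, 22]
New median = 25/2

Answer: 25/2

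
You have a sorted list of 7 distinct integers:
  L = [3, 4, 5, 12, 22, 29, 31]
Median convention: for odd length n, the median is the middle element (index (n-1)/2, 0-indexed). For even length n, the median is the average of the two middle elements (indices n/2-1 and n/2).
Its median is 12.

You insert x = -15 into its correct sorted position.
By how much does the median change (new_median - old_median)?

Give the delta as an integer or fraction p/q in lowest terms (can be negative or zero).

Old median = 12
After inserting x = -15: new sorted = [-15, 3, 4, 5, 12, 22, 29, 31]
New median = 17/2
Delta = 17/2 - 12 = -7/2

Answer: -7/2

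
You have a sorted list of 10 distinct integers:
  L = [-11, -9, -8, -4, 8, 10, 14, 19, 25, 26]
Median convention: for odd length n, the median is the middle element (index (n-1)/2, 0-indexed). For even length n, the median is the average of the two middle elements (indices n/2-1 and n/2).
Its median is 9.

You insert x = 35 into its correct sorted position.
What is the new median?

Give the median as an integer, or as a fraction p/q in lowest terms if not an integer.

Old list (sorted, length 10): [-11, -9, -8, -4, 8, 10, 14, 19, 25, 26]
Old median = 9
Insert x = 35
Old length even (10). Middle pair: indices 4,5 = 8,10.
New length odd (11). New median = single middle element.
x = 35: 10 elements are < x, 0 elements are > x.
New sorted list: [-11, -9, -8, -4, 8, 10, 14, 19, 25, 26, 35]
New median = 10

Answer: 10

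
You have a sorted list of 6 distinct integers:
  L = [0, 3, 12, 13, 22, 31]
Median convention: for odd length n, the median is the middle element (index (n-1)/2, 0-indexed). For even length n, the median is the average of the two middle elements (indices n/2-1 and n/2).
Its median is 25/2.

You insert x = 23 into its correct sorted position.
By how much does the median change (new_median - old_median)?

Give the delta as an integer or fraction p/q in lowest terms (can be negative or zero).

Answer: 1/2

Derivation:
Old median = 25/2
After inserting x = 23: new sorted = [0, 3, 12, 13, 22, 23, 31]
New median = 13
Delta = 13 - 25/2 = 1/2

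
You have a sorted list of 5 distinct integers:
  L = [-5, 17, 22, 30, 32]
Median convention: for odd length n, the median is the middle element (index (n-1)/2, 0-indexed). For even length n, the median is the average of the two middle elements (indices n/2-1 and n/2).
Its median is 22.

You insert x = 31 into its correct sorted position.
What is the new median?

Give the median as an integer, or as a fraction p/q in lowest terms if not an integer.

Answer: 26

Derivation:
Old list (sorted, length 5): [-5, 17, 22, 30, 32]
Old median = 22
Insert x = 31
Old length odd (5). Middle was index 2 = 22.
New length even (6). New median = avg of two middle elements.
x = 31: 4 elements are < x, 1 elements are > x.
New sorted list: [-5, 17, 22, 30, 31, 32]
New median = 26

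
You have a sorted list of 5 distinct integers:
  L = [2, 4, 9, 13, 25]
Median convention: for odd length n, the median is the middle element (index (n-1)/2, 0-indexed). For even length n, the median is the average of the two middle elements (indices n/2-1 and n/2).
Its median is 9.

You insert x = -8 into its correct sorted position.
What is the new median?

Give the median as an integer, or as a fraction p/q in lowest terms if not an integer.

Answer: 13/2

Derivation:
Old list (sorted, length 5): [2, 4, 9, 13, 25]
Old median = 9
Insert x = -8
Old length odd (5). Middle was index 2 = 9.
New length even (6). New median = avg of two middle elements.
x = -8: 0 elements are < x, 5 elements are > x.
New sorted list: [-8, 2, 4, 9, 13, 25]
New median = 13/2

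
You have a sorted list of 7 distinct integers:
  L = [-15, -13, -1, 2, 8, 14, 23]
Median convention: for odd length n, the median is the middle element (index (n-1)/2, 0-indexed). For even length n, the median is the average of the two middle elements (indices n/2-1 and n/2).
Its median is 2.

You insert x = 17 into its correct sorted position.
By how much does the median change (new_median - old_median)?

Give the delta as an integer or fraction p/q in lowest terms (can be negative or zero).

Old median = 2
After inserting x = 17: new sorted = [-15, -13, -1, 2, 8, 14, 17, 23]
New median = 5
Delta = 5 - 2 = 3

Answer: 3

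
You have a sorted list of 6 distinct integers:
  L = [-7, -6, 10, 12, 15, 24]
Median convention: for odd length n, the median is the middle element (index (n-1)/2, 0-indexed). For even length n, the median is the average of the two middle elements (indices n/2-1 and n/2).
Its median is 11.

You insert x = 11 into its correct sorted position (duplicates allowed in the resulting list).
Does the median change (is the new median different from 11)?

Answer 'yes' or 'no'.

Answer: no

Derivation:
Old median = 11
Insert x = 11
New median = 11
Changed? no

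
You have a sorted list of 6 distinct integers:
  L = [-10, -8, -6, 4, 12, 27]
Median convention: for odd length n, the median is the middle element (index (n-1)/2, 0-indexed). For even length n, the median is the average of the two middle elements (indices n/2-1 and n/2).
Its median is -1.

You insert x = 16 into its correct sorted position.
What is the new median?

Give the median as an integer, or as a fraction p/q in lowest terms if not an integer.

Answer: 4

Derivation:
Old list (sorted, length 6): [-10, -8, -6, 4, 12, 27]
Old median = -1
Insert x = 16
Old length even (6). Middle pair: indices 2,3 = -6,4.
New length odd (7). New median = single middle element.
x = 16: 5 elements are < x, 1 elements are > x.
New sorted list: [-10, -8, -6, 4, 12, 16, 27]
New median = 4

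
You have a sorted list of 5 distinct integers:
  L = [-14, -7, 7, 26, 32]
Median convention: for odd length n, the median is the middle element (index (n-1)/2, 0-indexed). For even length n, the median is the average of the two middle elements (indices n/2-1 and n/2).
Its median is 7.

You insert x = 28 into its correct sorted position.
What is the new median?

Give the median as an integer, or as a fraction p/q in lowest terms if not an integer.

Answer: 33/2

Derivation:
Old list (sorted, length 5): [-14, -7, 7, 26, 32]
Old median = 7
Insert x = 28
Old length odd (5). Middle was index 2 = 7.
New length even (6). New median = avg of two middle elements.
x = 28: 4 elements are < x, 1 elements are > x.
New sorted list: [-14, -7, 7, 26, 28, 32]
New median = 33/2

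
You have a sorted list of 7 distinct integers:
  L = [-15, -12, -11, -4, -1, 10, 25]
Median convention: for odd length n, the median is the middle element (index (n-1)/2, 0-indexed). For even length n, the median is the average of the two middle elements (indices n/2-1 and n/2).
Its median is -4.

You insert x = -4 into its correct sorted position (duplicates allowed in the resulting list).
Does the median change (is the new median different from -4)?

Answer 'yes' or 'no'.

Old median = -4
Insert x = -4
New median = -4
Changed? no

Answer: no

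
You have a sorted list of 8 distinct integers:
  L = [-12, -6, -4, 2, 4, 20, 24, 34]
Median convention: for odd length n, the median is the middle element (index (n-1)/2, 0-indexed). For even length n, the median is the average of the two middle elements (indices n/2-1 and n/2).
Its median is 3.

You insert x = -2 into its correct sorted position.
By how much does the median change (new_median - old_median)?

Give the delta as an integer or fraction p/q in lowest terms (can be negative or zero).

Answer: -1

Derivation:
Old median = 3
After inserting x = -2: new sorted = [-12, -6, -4, -2, 2, 4, 20, 24, 34]
New median = 2
Delta = 2 - 3 = -1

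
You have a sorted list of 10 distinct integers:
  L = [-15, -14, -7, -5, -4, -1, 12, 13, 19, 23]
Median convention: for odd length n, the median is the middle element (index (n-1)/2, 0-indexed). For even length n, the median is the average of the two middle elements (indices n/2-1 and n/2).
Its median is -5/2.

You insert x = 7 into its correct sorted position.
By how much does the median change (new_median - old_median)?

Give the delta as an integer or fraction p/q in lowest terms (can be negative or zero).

Old median = -5/2
After inserting x = 7: new sorted = [-15, -14, -7, -5, -4, -1, 7, 12, 13, 19, 23]
New median = -1
Delta = -1 - -5/2 = 3/2

Answer: 3/2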